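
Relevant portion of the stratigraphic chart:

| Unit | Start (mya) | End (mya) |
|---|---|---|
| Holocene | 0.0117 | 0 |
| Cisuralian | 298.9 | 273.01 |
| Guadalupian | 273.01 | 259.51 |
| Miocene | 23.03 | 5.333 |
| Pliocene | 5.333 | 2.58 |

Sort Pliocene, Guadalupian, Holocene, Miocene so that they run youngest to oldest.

Holocene, Pliocene, Miocene, Guadalupian

Read off each span (Ma): Pliocene 5.333–2.58; Guadalupian 273.01–259.51; Holocene 0.0117–0; Miocene 23.03–5.333.
Larger Ma is older, so oldest→youngest is Guadalupian, Miocene, Pliocene, Holocene; reverse it for youngest→oldest.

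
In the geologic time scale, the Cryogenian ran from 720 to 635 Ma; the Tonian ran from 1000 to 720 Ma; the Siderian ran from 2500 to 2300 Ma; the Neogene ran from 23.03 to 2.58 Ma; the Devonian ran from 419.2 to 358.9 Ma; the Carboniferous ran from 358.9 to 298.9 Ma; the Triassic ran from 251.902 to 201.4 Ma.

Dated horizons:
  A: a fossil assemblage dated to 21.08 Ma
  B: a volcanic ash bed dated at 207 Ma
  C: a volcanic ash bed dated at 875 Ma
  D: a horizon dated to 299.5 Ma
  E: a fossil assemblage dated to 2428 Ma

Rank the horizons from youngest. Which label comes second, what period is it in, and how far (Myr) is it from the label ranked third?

B, in the Triassic; 92.5 million years to D

Sorted youngest-first by Ma: A (21.08), B (207), D (299.5), C (875), E (2428).
The second youngest is B at 207 Ma, which lies in 251.902–201.4 Ma: the Triassic.
The third youngest is D at 299.5 Ma; separation = |207 − 299.5| = 92.5 Myr.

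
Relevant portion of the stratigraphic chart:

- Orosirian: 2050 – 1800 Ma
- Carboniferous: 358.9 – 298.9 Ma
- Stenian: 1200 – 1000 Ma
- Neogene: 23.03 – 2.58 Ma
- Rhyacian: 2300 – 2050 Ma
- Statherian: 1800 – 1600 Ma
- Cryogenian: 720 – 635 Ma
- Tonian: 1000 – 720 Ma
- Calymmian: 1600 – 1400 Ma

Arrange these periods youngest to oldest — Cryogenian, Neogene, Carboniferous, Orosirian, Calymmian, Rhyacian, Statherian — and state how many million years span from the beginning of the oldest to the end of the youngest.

Neogene, Carboniferous, Cryogenian, Calymmian, Statherian, Orosirian, Rhyacian; total span 2297.42 Myr

From the excerpt: Cryogenian 720–635; Neogene 23.03–2.58; Carboniferous 358.9–298.9; Orosirian 2050–1800; Calymmian 1600–1400; Rhyacian 2300–2050; Statherian 1800–1600 (Ma).
Larger Ma is earlier, so the oldest is Rhyacian and the youngest is Neogene; youngest to oldest: Neogene, Carboniferous, Cryogenian, Calymmian, Statherian, Orosirian, Rhyacian.
Oldest start 2300 minus youngest end 2.58 gives 2297.42 Myr overall.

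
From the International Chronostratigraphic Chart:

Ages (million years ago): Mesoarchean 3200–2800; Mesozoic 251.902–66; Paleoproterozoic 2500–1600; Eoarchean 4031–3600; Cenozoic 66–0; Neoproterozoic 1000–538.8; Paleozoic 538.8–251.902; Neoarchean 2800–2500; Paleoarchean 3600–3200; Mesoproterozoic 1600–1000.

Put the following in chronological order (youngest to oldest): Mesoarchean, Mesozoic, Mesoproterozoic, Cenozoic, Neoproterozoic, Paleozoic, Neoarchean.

Sorting by start age (ascending Ma, since larger Ma = older): Cenozoic start 66, Mesozoic start 251.902, Paleozoic start 538.8, Neoproterozoic start 1000, Mesoproterozoic start 1600, Neoarchean start 2800, Mesoarchean start 3200.

Cenozoic → Mesozoic → Paleozoic → Neoproterozoic → Mesoproterozoic → Neoarchean → Mesoarchean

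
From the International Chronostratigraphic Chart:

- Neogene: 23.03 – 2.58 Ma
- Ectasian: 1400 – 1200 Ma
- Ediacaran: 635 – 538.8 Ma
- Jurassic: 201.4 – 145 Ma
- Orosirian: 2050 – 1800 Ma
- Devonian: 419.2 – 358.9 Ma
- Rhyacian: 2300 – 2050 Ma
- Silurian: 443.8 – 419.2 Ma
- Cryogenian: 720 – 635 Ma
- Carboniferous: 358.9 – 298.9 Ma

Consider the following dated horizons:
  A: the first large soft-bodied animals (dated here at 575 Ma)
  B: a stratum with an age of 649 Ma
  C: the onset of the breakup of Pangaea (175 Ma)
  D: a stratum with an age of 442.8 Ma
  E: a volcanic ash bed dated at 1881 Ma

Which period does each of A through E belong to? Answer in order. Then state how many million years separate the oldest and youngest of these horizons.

A — Ediacaran; B — Cryogenian; C — Jurassic; D — Silurian; E — Orosirian; span 1706 million years

A: 575 Ma lies in 635–538.8 Ma, so Ediacaran.
B: 649 Ma lies in 720–635 Ma, so Cryogenian.
C: 175 Ma lies in 201.4–145 Ma, so Jurassic.
D: 442.8 Ma lies in 443.8–419.2 Ma, so Silurian.
E: 1881 Ma lies in 2050–1800 Ma, so Orosirian.
Oldest = 1881 Ma, youngest = 175 Ma → span 1706 Myr.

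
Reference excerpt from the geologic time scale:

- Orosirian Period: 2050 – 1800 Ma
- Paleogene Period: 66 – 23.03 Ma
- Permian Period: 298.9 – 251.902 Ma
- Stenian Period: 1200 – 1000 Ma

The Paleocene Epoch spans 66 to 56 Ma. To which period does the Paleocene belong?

The Paleocene (66–56 Ma) lies entirely within 66–23.03 Ma, the Paleogene Period.

Paleogene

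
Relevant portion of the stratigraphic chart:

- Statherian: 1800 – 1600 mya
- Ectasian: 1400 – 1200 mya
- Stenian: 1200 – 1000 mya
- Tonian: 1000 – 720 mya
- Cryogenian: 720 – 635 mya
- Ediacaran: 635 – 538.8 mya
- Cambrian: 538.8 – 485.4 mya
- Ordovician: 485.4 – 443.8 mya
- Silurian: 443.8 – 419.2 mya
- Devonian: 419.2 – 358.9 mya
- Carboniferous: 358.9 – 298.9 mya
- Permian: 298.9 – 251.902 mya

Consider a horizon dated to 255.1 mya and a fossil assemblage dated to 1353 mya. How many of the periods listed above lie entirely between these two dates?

9

The older date is 1353 Ma and the younger is 255.1 Ma.
Periods with start < 1353 and end > 255.1 Ma: Stenian (1200–1000), Tonian (1000–720), Cryogenian (720–635), Ediacaran (635–538.8), Cambrian (538.8–485.4), Ordovician (485.4–443.8), Silurian (443.8–419.2), Devonian (419.2–358.9), Carboniferous (358.9–298.9).
That is 9 complete periods.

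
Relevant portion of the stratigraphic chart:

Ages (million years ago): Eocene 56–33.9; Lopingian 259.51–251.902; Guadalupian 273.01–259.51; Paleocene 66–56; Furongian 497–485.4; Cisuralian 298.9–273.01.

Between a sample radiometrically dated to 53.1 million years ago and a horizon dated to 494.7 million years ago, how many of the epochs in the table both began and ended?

4

The older date is 494.7 Ma and the younger is 53.1 Ma.
Epochs with start < 494.7 and end > 53.1 Ma: Cisuralian (298.9–273.01), Guadalupian (273.01–259.51), Lopingian (259.51–251.902), Paleocene (66–56).
That is 4 complete epochs.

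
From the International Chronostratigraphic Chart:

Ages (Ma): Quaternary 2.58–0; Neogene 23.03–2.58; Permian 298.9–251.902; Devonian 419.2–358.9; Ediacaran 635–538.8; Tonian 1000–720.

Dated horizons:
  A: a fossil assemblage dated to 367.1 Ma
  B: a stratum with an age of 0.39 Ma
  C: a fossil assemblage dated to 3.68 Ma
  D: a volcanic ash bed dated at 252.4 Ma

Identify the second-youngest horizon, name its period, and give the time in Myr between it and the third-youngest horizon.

Smaller Ma means younger, so youngest first: B 0.39 < C 3.68 < D 252.4 < A 367.1.
Counting 2 along gives C (3.68 Ma); the excerpt puts that inside the Neogene, 23.03–2.58 Ma.
Next in line is D (252.4 Ma), and 252.4 − 3.68 = 248.72 Myr.

C, in the Neogene; 248.72 million years to D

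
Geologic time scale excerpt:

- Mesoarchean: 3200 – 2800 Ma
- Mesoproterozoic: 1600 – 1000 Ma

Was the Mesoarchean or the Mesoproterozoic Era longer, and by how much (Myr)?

Mesoproterozoic, by 200 million years

Mesoarchean: 3200 − 2800 = 400 Myr.
Mesoproterozoic: 1600 − 1000 = 600 Myr.
Difference: 600 − 400 = 200 Myr, so the Mesoproterozoic was longer.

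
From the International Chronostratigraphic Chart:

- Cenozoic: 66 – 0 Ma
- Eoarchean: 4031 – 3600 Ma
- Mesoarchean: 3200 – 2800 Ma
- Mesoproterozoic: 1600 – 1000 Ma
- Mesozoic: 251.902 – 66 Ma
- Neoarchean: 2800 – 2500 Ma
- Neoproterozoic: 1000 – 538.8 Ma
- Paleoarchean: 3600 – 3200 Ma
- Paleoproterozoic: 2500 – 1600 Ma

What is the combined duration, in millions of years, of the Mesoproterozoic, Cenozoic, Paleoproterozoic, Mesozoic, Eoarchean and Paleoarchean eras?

Duration is start − end for each: (1600 − 1000) + (66 − 0) + (2500 − 1600) + (251.902 − 66) + (4031 − 3600) + (3600 − 3200).
That is 600 + 66 + 900 + 185.902 + 431 + 400, which totals 2582.902 million years.

2582.902 million years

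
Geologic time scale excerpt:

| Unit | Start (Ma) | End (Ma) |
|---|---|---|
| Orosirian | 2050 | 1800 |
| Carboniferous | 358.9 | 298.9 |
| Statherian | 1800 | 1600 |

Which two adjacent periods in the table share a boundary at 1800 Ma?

Orosirian and Statherian

The Orosirian ends at 1800 Ma and the Statherian begins at 1800 Ma, so they share that boundary.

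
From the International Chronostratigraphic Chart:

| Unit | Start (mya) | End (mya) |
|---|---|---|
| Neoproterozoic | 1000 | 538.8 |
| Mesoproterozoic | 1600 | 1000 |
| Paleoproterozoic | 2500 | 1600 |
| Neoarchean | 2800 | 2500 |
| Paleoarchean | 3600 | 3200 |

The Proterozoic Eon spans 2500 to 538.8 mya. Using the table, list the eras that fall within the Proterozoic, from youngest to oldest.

Neoproterozoic, Mesoproterozoic, Paleoproterozoic

Eras with both bounds inside 2500–538.8 Ma: Neoproterozoic (1000–538.8), Mesoproterozoic (1600–1000), Paleoproterozoic (2500–1600).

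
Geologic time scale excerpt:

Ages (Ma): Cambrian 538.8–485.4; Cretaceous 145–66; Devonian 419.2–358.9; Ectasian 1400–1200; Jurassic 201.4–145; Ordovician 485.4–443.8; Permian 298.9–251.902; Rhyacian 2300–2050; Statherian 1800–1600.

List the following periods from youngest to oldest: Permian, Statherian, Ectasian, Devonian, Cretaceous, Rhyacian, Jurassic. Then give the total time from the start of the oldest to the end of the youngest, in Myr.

Cretaceous, Jurassic, Permian, Devonian, Ectasian, Statherian, Rhyacian; total span 2234 Myr

From the excerpt: Permian 298.9–251.902; Statherian 1800–1600; Ectasian 1400–1200; Devonian 419.2–358.9; Cretaceous 145–66; Rhyacian 2300–2050; Jurassic 201.4–145 (Ma).
Larger Ma is earlier, so the oldest is Rhyacian and the youngest is Cretaceous; youngest to oldest: Cretaceous, Jurassic, Permian, Devonian, Ectasian, Statherian, Rhyacian.
Oldest start 2300 minus youngest end 66 gives 2234 Myr overall.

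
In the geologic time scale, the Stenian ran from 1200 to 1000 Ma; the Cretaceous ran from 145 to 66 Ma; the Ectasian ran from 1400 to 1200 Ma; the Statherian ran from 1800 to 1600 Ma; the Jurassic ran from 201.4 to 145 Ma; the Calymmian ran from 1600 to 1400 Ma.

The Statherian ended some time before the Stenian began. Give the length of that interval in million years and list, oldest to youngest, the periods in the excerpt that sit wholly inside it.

The Statherian closes at 1600 Ma and the Stenian opens at 1200 Ma, so the interval is 1600 − 1200 = 400 Myr.
A period fits inside if it starts at or after 1600 Ma and ends at or before 1200 Ma; oldest first that gives Calymmian, Ectasian.

400 million years; Calymmian, Ectasian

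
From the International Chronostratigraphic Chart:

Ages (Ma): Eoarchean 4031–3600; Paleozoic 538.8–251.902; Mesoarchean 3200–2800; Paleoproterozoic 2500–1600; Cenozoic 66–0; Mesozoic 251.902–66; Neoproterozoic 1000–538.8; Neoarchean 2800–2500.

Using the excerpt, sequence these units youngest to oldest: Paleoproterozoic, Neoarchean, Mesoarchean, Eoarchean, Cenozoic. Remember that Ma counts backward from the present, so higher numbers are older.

Read off each span (Ma): Paleoproterozoic 2500–1600; Neoarchean 2800–2500; Mesoarchean 3200–2800; Eoarchean 4031–3600; Cenozoic 66–0.
Larger Ma is older, so oldest→youngest is Eoarchean, Mesoarchean, Neoarchean, Paleoproterozoic, Cenozoic; reverse it for youngest→oldest.

Cenozoic → Paleoproterozoic → Neoarchean → Mesoarchean → Eoarchean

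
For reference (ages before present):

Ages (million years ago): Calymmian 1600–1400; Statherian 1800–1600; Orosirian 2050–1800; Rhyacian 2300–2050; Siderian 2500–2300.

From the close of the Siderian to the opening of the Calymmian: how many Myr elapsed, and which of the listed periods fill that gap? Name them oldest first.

The Siderian closes at 2300 Ma and the Calymmian opens at 1600 Ma, so the interval is 2300 − 1600 = 700 Myr.
A period fits inside if it starts at or after 2300 Ma and ends at or before 1600 Ma; oldest first that gives Rhyacian, Orosirian, Statherian.

700 million years; Rhyacian, Orosirian, Statherian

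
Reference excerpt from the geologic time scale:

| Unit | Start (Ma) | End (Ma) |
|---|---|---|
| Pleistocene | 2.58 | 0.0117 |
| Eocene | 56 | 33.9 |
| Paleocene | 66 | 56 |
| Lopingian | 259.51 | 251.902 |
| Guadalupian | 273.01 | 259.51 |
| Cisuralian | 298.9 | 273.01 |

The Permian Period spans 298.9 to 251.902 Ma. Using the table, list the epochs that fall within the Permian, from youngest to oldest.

Lopingian, Guadalupian, Cisuralian

Epochs with both bounds inside 298.9–251.902 Ma: Lopingian (259.51–251.902), Guadalupian (273.01–259.51), Cisuralian (298.9–273.01).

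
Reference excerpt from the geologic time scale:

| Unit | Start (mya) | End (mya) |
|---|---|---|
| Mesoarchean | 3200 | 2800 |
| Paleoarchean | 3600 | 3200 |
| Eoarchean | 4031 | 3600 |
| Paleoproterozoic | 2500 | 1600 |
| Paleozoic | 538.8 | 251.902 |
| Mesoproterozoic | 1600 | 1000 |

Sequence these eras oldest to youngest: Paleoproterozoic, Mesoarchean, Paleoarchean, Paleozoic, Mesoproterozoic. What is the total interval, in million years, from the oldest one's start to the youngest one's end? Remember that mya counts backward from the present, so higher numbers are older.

Start ages (Ma): Paleoarchean 3600, Mesoarchean 3200, Paleoproterozoic 2500, Mesoproterozoic 1600, Paleozoic 538.8.
Ordered oldest to youngest: Paleoarchean, Mesoarchean, Paleoproterozoic, Mesoproterozoic, Paleozoic.
Span = 3600 − 251.902 = 3348.098 Myr.

Paleoarchean, Mesoarchean, Paleoproterozoic, Mesoproterozoic, Paleozoic; total span 3348.098 Myr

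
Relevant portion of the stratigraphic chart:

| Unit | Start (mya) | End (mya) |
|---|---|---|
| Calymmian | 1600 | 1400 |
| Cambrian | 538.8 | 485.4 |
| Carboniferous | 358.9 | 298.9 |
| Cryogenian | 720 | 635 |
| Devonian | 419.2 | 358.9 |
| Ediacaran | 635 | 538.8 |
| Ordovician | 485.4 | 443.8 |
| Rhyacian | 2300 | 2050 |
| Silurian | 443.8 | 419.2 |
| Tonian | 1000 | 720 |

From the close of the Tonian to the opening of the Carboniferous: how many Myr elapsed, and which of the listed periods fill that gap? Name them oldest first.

The Tonian closes at 720 Ma and the Carboniferous opens at 358.9 Ma, so the interval is 720 − 358.9 = 361.1 Myr.
A period fits inside if it starts at or after 720 Ma and ends at or before 358.9 Ma; oldest first that gives Cryogenian, Ediacaran, Cambrian, Ordovician, Silurian, Devonian.

361.1 million years; Cryogenian, Ediacaran, Cambrian, Ordovician, Silurian, Devonian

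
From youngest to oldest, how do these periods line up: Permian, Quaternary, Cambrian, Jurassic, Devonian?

Quaternary → Jurassic → Permian → Devonian → Cambrian

Group by era (each group listed oldest first) — Paleozoic: Cambrian, Devonian, Permian; Mesozoic: Jurassic; Cenozoic: Quaternary. The eras run Paleozoic → Mesozoic → Cenozoic. Concatenating the groups in that era order and then reversing gives youngest to oldest.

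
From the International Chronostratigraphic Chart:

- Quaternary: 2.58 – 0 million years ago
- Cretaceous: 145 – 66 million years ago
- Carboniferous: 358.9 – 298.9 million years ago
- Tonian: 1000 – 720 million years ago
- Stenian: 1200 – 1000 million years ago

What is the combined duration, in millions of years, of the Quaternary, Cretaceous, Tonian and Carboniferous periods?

421.58 million years

Duration is start − end for each: (2.58 − 0) + (145 − 66) + (1000 − 720) + (358.9 − 298.9).
That is 2.58 + 79 + 280 + 60, which totals 421.58 million years.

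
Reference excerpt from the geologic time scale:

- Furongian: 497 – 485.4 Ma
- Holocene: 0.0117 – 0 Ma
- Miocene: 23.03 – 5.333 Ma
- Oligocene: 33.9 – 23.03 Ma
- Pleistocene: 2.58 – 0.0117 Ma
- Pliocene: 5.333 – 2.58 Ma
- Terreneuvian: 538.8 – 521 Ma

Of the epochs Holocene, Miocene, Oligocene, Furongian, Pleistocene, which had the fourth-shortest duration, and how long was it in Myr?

Furongian, 11.6 million years

Durations: Holocene 0.0117; Miocene 17.697; Oligocene 10.87; Furongian 11.6; Pleistocene 2.5683 Myr.
Sorted shortest-first: Holocene (0.0117), Pleistocene (2.5683), Oligocene (10.87), Furongian (11.6), Miocene (17.697).
The fourth shortest is Furongian at 11.6 Myr.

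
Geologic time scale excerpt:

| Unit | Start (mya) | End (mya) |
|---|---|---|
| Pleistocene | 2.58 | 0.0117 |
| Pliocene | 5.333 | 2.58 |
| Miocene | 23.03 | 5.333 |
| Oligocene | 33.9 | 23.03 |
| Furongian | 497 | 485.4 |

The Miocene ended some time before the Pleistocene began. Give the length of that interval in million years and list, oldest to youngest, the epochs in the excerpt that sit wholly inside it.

2.753 million years; Pliocene

End of Miocene = 5.333 Ma; start of Pleistocene = 2.58 Ma.
Gap = 5.333 − 2.58 = 2.753 Myr.
Epochs wholly inside 5.333–2.58 Ma: Pliocene (5.333–2.58).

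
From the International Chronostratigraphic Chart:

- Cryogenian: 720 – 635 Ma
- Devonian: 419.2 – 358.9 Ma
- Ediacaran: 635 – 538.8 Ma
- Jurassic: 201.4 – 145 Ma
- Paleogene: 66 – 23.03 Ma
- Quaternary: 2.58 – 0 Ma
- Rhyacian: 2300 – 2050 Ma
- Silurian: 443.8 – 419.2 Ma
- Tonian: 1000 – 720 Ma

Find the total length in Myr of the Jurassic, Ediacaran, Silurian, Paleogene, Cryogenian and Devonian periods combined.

Each duration: Jurassic = 56.4; Ediacaran = 96.2; Silurian = 24.6; Paleogene = 42.97; Cryogenian = 85; Devonian = 60.3.
Sum: 56.4 + 96.2 + 24.6 + 42.97 + 85 + 60.3 = 365.47 Myr.

365.47 million years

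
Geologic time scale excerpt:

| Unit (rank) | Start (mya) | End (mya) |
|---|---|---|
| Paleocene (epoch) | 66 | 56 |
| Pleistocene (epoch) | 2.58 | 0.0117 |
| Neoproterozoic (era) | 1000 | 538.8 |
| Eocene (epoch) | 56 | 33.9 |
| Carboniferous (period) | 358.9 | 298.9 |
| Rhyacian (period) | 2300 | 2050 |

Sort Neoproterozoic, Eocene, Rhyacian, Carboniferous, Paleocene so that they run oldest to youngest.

Sorting by start age (descending Ma, since larger Ma = older): Rhyacian began 2300, Neoproterozoic began 1000, Carboniferous began 358.9, Paleocene began 66, Eocene began 56.

Rhyacian, Neoproterozoic, Carboniferous, Paleocene, Eocene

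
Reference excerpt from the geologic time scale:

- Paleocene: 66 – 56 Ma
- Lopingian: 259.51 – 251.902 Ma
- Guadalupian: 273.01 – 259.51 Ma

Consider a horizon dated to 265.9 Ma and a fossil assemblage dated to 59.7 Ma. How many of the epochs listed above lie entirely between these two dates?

The older date is 265.9 Ma and the younger is 59.7 Ma.
Epochs with start < 265.9 and end > 59.7 Ma: Lopingian (259.51–251.902).
That is 1 complete epoch.

1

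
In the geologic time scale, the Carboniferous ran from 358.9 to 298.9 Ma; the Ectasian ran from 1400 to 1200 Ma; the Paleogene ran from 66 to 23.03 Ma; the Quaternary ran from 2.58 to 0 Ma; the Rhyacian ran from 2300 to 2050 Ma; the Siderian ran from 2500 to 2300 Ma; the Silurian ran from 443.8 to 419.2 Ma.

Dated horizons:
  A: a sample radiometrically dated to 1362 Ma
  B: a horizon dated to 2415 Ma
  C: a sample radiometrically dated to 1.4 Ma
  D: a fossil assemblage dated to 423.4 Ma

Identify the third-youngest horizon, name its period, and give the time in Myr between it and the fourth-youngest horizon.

A, in the Ectasian; 1053 million years to B

Sorted youngest-first by Ma: C (1.4), D (423.4), A (1362), B (2415).
The third youngest is A at 1362 Ma, which lies in 1400–1200 Ma: the Ectasian.
The fourth youngest is B at 2415 Ma; separation = |1362 − 2415| = 1053 Myr.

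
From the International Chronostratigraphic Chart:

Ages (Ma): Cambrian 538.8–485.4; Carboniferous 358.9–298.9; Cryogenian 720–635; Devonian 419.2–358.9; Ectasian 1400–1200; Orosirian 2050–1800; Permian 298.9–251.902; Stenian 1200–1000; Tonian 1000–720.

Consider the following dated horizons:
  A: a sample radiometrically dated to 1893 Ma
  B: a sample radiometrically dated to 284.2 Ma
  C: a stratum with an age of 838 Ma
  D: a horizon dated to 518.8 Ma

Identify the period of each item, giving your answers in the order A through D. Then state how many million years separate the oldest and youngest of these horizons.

Match each age against the start–end ranges in the excerpt: A = 1893 Ma → Orosirian (2050–1800); B = 284.2 Ma → Permian (298.9–251.902); C = 838 Ma → Tonian (1000–720); D = 518.8 Ma → Cambrian (538.8–485.4).
The largest age is 1893 Ma and the smallest is 284.2 Ma; their difference is 1608.8 Myr.

A — Orosirian; B — Permian; C — Tonian; D — Cambrian; span 1608.8 million years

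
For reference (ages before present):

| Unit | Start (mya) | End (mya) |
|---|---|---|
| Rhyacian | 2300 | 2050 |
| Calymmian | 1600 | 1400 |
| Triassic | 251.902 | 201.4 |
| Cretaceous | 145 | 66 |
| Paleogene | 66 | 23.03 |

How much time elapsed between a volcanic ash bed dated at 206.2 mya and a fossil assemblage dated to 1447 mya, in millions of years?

1447 − 206.2 = 1240.8 million years.

1240.8 million years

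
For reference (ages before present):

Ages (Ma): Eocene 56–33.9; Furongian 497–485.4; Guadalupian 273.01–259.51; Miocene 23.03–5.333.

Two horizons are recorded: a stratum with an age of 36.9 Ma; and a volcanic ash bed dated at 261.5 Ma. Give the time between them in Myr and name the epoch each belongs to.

Elapsed time: 261.5 − 36.9 = 224.6 Myr.
36.9 Ma lies within 56–33.9 Ma: Eocene.
261.5 Ma lies within 273.01–259.51 Ma: Guadalupian.

224.6 million years apart; the first in the Eocene, the second in the Guadalupian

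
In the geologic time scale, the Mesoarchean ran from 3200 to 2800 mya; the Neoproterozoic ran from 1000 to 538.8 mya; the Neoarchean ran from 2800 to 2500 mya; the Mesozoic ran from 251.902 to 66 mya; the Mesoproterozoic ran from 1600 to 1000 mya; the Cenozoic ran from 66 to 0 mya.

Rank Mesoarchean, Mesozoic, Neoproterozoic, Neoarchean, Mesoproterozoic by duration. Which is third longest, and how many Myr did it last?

Mesoarchean, 400 million years

Durations: Mesoarchean 400; Mesozoic 185.902; Neoproterozoic 461.2; Neoarchean 300; Mesoproterozoic 600 Myr.
Sorted longest-first: Mesoproterozoic (600), Neoproterozoic (461.2), Mesoarchean (400), Neoarchean (300), Mesozoic (185.902).
The third longest is Mesoarchean at 400 Myr.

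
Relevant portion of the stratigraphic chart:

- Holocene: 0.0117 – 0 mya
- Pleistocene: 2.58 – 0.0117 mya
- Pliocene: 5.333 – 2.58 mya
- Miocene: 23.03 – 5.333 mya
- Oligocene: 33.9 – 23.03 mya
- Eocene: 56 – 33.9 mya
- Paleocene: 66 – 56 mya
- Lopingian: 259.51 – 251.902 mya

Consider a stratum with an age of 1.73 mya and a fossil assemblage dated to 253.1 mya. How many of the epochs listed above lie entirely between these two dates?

5

The older date is 253.1 Ma and the younger is 1.73 Ma.
Epochs with start < 253.1 and end > 1.73 Ma: Paleocene (66–56), Eocene (56–33.9), Oligocene (33.9–23.03), Miocene (23.03–5.333), Pliocene (5.333–2.58).
That is 5 complete epochs.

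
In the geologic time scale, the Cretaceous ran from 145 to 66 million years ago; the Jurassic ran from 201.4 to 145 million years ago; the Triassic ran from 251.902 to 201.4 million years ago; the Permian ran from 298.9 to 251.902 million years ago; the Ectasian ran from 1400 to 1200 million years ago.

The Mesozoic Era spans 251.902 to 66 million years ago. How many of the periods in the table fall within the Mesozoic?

Periods inside 251.902–66 Ma: Triassic, Jurassic, Cretaceous — 3 in total.

3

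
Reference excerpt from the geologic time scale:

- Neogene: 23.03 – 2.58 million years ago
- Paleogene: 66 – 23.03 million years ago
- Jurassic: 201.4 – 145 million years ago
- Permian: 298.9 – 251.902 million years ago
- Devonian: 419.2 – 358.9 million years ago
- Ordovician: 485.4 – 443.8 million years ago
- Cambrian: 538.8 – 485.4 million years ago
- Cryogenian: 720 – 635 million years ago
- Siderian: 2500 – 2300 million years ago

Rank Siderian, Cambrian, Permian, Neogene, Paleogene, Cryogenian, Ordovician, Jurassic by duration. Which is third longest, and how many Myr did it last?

Start − end for each: Siderian 2500 − 2300 = 200; Cambrian 538.8 − 485.4 = 53.4; Permian 298.9 − 251.902 = 46.998; Neogene 23.03 − 2.58 = 20.45; Paleogene 66 − 23.03 = 42.97; Cryogenian 720 − 635 = 85; Ordovician 485.4 − 443.8 = 41.6; Jurassic 201.4 − 145 = 56.4.
Ranking these from longest: Siderian > Cryogenian > Jurassic > Cambrian > Permian > Paleogene > Ordovician > Neogene.
Position 3 in that ranking is Jurassic, which lasted 56.4 Myr.

Jurassic, 56.4 million years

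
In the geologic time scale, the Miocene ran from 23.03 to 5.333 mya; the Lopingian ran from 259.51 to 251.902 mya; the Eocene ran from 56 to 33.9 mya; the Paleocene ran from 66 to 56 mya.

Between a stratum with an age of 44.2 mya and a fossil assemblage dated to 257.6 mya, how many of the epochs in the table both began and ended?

257.6 Ma sits inside the Lopingian (259.51–251.902) and 44.2 Ma inside the Eocene (56–33.9); neither of those is wholly between the two dates.
The listed epochs lying completely between them are Paleocene — 1 in all.

1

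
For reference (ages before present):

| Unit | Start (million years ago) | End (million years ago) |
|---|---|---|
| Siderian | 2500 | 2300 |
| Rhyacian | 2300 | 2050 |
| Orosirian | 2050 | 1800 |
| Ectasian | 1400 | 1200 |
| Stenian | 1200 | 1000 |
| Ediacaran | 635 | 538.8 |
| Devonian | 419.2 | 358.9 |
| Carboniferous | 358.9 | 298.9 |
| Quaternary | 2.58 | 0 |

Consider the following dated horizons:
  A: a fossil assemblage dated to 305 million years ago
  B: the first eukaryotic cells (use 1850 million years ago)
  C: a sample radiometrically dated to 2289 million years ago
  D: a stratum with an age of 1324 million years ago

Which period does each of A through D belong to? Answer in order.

Match each age against the start–end ranges in the excerpt: A = 305 Ma → Carboniferous (358.9–298.9); B = 1850 Ma → Orosirian (2050–1800); C = 2289 Ma → Rhyacian (2300–2050); D = 1324 Ma → Ectasian (1400–1200).

A — Carboniferous; B — Orosirian; C — Rhyacian; D — Ectasian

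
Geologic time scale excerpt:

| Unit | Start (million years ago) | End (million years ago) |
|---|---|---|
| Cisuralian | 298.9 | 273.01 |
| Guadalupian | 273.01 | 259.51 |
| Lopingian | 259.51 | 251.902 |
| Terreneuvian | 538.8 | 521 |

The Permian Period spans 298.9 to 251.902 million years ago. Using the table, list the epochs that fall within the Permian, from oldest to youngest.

Epochs with both bounds inside 298.9–251.902 Ma: Cisuralian (298.9–273.01), Guadalupian (273.01–259.51), Lopingian (259.51–251.902).

Cisuralian, Guadalupian, Lopingian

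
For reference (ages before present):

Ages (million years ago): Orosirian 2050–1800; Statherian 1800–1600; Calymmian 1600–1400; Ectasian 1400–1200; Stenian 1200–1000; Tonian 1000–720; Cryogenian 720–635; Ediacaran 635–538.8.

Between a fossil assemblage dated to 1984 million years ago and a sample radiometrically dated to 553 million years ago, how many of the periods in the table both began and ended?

1984 Ma sits inside the Orosirian (2050–1800) and 553 Ma inside the Ediacaran (635–538.8); neither of those is wholly between the two dates.
The listed periods lying completely between them are Statherian, Calymmian, Ectasian, Stenian, Tonian, Cryogenian — 6 in all.

6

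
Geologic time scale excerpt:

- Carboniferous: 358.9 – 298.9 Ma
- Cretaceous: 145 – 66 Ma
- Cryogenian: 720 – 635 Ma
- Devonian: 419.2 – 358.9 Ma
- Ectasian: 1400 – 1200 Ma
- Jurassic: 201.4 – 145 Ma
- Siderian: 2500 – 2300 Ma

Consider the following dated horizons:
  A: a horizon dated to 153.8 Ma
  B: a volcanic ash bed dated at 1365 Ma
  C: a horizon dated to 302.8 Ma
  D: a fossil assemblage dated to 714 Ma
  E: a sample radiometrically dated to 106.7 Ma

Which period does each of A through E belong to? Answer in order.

A — Jurassic; B — Ectasian; C — Carboniferous; D — Cryogenian; E — Cretaceous

Match each age against the start–end ranges in the excerpt: A = 153.8 Ma → Jurassic (201.4–145); B = 1365 Ma → Ectasian (1400–1200); C = 302.8 Ma → Carboniferous (358.9–298.9); D = 714 Ma → Cryogenian (720–635); E = 106.7 Ma → Cretaceous (145–66).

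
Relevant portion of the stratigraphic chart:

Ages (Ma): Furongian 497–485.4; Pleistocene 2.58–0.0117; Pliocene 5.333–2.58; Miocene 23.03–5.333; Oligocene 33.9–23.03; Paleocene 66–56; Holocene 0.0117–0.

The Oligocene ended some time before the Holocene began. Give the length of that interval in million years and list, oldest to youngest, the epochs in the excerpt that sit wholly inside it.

End of Oligocene = 23.03 Ma; start of Holocene = 0.0117 Ma.
Gap = 23.03 − 0.0117 = 23.0183 Myr.
Epochs wholly inside 23.03–0.0117 Ma: Miocene (23.03–5.333), Pliocene (5.333–2.58), Pleistocene (2.58–0.0117).

23.0183 million years; Miocene, Pliocene, Pleistocene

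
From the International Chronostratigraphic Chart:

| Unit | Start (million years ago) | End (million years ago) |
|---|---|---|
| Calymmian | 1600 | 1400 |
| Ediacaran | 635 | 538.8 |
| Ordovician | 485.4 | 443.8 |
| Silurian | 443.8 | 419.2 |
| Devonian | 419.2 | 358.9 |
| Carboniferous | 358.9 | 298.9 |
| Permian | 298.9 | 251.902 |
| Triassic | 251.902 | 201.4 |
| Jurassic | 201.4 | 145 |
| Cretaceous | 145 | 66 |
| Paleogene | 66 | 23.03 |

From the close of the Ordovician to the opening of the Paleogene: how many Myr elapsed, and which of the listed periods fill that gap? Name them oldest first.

End of Ordovician = 443.8 Ma; start of Paleogene = 66 Ma.
Gap = 443.8 − 66 = 377.8 Myr.
Periods wholly inside 443.8–66 Ma: Silurian (443.8–419.2), Devonian (419.2–358.9), Carboniferous (358.9–298.9), Permian (298.9–251.902), Triassic (251.902–201.4), Jurassic (201.4–145), Cretaceous (145–66).

377.8 million years; Silurian, Devonian, Carboniferous, Permian, Triassic, Jurassic, Cretaceous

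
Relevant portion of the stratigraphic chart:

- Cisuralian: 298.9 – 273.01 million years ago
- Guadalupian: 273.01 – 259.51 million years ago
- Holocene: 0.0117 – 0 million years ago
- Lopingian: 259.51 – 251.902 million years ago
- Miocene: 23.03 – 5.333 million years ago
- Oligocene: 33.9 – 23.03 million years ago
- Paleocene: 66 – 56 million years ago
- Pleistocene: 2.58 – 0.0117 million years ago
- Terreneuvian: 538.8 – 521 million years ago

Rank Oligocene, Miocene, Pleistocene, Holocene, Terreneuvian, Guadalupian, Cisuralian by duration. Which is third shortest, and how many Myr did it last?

Start − end for each: Oligocene 33.9 − 23.03 = 10.87; Miocene 23.03 − 5.333 = 17.697; Pleistocene 2.58 − 0.0117 = 2.5683; Holocene 0.0117 − 0 = 0.0117; Terreneuvian 538.8 − 521 = 17.8; Guadalupian 273.01 − 259.51 = 13.5; Cisuralian 298.9 − 273.01 = 25.89.
Ranking these from shortest: Holocene < Pleistocene < Oligocene < Guadalupian < Miocene < Terreneuvian < Cisuralian.
Position 3 in that ranking is Oligocene, which lasted 10.87 Myr.

Oligocene, 10.87 million years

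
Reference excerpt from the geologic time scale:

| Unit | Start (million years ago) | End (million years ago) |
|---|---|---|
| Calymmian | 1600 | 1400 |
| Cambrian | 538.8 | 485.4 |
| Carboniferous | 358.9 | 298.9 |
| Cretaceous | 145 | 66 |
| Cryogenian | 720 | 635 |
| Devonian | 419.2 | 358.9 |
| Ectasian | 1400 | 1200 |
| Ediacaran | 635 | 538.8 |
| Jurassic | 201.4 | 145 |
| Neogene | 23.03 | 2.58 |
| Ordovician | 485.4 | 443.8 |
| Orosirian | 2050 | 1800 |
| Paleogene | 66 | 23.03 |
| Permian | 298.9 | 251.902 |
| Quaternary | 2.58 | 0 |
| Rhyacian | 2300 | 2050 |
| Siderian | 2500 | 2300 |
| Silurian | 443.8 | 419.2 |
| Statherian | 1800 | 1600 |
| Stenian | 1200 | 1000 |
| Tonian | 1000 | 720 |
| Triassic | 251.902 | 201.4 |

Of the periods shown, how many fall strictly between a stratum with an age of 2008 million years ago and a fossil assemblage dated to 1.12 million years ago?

18

2008 Ma sits inside the Orosirian (2050–1800) and 1.12 Ma inside the Quaternary (2.58–0); neither of those is wholly between the two dates.
The listed periods lying completely between them are Statherian, Calymmian, Ectasian, Stenian, Tonian, Cryogenian, Ediacaran, Cambrian, Ordovician, Silurian, Devonian, Carboniferous, Permian, Triassic, Jurassic, Cretaceous, Paleogene, Neogene — 18 in all.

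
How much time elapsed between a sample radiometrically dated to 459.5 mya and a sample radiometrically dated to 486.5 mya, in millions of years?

27 million years

486.5 − 459.5 = 27 million years.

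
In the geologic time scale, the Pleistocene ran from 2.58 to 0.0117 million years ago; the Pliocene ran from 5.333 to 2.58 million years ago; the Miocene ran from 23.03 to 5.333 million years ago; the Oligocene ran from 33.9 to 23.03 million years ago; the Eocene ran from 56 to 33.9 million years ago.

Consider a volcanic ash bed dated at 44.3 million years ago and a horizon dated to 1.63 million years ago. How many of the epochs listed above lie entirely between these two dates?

44.3 Ma sits inside the Eocene (56–33.9) and 1.63 Ma inside the Pleistocene (2.58–0.0117); neither of those is wholly between the two dates.
The listed epochs lying completely between them are Oligocene, Miocene, Pliocene — 3 in all.

3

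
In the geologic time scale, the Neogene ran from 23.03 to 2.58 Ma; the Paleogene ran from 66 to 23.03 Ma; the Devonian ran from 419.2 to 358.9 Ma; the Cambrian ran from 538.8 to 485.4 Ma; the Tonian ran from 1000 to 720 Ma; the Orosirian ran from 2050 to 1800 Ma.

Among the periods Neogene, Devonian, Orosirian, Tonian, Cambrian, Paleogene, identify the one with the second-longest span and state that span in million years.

Durations: Neogene 20.45; Devonian 60.3; Orosirian 250; Tonian 280; Cambrian 53.4; Paleogene 42.97 Myr.
Sorted longest-first: Tonian (280), Orosirian (250), Devonian (60.3), Cambrian (53.4), Paleogene (42.97), Neogene (20.45).
The second longest is Orosirian at 250 Myr.

Orosirian, 250 million years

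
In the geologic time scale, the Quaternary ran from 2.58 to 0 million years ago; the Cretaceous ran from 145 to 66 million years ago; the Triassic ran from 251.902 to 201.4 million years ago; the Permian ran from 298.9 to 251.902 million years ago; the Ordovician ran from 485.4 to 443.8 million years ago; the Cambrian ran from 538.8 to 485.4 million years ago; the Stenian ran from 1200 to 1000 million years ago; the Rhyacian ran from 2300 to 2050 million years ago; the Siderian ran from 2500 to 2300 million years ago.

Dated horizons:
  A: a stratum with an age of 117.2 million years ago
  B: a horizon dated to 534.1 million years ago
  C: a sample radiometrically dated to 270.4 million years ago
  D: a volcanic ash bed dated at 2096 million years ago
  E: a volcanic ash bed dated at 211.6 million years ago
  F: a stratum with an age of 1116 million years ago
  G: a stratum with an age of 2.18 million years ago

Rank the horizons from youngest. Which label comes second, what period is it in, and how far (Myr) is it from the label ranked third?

Smaller Ma means younger, so youngest first: G 2.18 < A 117.2 < E 211.6 < C 270.4 < B 534.1 < F 1116 < D 2096.
Counting 2 along gives A (117.2 Ma); the excerpt puts that inside the Cretaceous, 145–66 Ma.
Next in line is E (211.6 Ma), and 211.6 − 117.2 = 94.4 Myr.

A, in the Cretaceous; 94.4 million years to E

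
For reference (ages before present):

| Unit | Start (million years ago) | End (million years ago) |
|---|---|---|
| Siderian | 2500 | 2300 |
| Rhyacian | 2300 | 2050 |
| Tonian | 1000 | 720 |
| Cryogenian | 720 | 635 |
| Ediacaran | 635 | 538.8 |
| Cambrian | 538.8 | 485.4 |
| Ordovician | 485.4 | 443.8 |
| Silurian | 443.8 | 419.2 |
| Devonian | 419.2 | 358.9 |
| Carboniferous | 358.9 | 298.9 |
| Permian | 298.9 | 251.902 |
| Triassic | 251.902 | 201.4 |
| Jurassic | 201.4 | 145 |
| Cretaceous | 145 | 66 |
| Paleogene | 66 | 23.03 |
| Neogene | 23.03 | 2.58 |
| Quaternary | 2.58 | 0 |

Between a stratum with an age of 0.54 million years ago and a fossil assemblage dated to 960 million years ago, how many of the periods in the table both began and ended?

960 Ma sits inside the Tonian (1000–720) and 0.54 Ma inside the Quaternary (2.58–0); neither of those is wholly between the two dates.
The listed periods lying completely between them are Cryogenian, Ediacaran, Cambrian, Ordovician, Silurian, Devonian, Carboniferous, Permian, Triassic, Jurassic, Cretaceous, Paleogene, Neogene — 13 in all.

13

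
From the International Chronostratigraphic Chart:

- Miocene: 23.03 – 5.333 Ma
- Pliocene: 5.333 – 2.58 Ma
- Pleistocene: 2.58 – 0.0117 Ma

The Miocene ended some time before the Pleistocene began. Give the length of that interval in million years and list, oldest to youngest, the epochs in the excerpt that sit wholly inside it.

2.753 million years; Pliocene

The Miocene closes at 5.333 Ma and the Pleistocene opens at 2.58 Ma, so the interval is 5.333 − 2.58 = 2.753 Myr.
An epoch fits inside if it starts at or after 5.333 Ma and ends at or before 2.58 Ma; oldest first that gives Pliocene.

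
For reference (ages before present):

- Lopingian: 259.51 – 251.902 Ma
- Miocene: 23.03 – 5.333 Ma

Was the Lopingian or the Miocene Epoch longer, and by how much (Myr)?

Miocene, by 10.089 million years

Lopingian: 259.51 − 251.902 = 7.608 Myr.
Miocene: 23.03 − 5.333 = 17.697 Myr.
Difference: 17.697 − 7.608 = 10.089 Myr, so the Miocene was longer.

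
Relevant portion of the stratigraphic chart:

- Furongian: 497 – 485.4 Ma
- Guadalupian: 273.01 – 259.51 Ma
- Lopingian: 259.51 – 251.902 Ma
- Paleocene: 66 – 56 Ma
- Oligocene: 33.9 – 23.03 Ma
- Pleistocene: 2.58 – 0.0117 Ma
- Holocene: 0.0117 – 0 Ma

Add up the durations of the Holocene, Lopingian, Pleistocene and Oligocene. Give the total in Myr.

Duration is start − end for each: (0.0117 − 0) + (259.51 − 251.902) + (2.58 − 0.0117) + (33.9 − 23.03).
That is 0.0117 + 7.608 + 2.5683 + 10.87, which totals 21.058 million years.

21.058 million years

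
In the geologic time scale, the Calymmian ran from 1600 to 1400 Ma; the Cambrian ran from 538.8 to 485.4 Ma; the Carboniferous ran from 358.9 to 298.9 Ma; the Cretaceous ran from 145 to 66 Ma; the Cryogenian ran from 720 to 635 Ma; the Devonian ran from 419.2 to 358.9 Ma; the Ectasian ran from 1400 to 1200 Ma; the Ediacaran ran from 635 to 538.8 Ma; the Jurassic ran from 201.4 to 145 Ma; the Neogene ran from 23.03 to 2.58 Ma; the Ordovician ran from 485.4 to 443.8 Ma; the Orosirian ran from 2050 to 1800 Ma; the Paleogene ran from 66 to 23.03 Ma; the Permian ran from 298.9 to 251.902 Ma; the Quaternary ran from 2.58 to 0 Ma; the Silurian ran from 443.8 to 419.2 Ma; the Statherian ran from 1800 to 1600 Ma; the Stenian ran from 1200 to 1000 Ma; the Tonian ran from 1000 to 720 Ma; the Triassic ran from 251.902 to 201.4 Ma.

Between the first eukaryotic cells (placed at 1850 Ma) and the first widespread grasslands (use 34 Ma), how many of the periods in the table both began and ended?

16

1850 Ma sits inside the Orosirian (2050–1800) and 34 Ma inside the Paleogene (66–23.03); neither of those is wholly between the two dates.
The listed periods lying completely between them are Statherian, Calymmian, Ectasian, Stenian, Tonian, Cryogenian, Ediacaran, Cambrian, Ordovician, Silurian, Devonian, Carboniferous, Permian, Triassic, Jurassic, Cretaceous — 16 in all.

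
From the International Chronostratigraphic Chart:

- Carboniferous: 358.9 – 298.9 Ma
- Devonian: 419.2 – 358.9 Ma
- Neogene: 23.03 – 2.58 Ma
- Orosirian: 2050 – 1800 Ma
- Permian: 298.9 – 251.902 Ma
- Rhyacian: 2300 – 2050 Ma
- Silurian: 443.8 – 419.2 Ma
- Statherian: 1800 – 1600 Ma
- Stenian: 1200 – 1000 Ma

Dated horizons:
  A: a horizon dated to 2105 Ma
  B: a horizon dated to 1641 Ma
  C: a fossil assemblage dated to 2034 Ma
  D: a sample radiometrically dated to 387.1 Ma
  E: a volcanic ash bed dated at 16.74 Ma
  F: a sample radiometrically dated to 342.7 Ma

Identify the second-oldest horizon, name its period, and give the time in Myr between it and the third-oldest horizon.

Sorted oldest-first by Ma: A (2105), C (2034), B (1641), D (387.1), F (342.7), E (16.74).
The second oldest is C at 2034 Ma, which lies in 2050–1800 Ma: the Orosirian.
The third oldest is B at 1641 Ma; separation = |2034 − 1641| = 393 Myr.

C, in the Orosirian; 393 million years to B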